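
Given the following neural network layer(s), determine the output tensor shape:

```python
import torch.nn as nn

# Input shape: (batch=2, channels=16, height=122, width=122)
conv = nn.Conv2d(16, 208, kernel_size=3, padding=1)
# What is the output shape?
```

Input: (2, 16, 122, 122) -> Output: (2, 208, 122, 122)

Answer: (2, 208, 122, 122)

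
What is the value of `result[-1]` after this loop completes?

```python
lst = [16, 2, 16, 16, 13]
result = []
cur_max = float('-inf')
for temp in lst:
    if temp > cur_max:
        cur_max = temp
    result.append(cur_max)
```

Running max ends at 16
`result` takes the values: [] → [16] → [16, 16] → [16, 16, 16] → [16, 16, 16, 16] → [16, 16, 16, 16, 16]
So `result[-1]` = 16

Answer: 16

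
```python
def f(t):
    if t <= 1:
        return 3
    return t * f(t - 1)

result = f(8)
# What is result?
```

f(8) = 8 * 7 * 6 * 5 * 4 * 3 * 2 * 3 = 120960

Answer: 120960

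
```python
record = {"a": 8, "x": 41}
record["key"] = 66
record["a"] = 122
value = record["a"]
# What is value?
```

Trace:
`record = {"a": 8, "x": 41}` → record = {'a': 8, 'x': 41}
`record["key"] = 66` → record = {'a': 8, 'x': 41, 'key': 66}
`record["a"] = 122` → record = {'a': 122, 'x': 41, 'key': 66}
`value = record["a"]` → value = 122
So value = 122

Answer: 122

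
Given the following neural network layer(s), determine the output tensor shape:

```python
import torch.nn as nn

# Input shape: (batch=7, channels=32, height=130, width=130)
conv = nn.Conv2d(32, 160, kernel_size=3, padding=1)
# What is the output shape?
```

Input: (7, 32, 130, 130) -> Output: (7, 160, 130, 130)

Answer: (7, 160, 130, 130)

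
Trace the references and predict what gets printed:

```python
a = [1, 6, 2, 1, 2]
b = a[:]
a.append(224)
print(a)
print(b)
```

Key concept: slice [:] creates copy.
Step by step:
`a = [1, 6, 2, 1, 2]` → a = [1, 6, 2, 1, 2]
`b = a[:]` → b = [1, 6, 2, 1, 2]
`a.append(224)` → a = [1, 6, 2, 1, 2, 224]
`print(a)` → prints [1, 6, 2, 1, 2, 224]
`print(b)` → prints [1, 6, 2, 1, 2]

Answer:
[1, 6, 2, 1, 2, 224]
[1, 6, 2, 1, 2]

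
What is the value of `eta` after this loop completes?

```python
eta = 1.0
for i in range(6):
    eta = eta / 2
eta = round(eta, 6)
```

Halving LR 6 times: 1 / 2^6
`eta` takes the values: 1.0 → 0.5 → 0.25 → 0.125 → 0.0625 → 0.03125 → 0.015625

Answer: 0.015625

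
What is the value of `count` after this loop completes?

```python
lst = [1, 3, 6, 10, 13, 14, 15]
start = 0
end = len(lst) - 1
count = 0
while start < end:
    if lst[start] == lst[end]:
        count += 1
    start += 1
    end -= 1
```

Count matching pairs from ends
`count` takes the values: 0

Answer: 0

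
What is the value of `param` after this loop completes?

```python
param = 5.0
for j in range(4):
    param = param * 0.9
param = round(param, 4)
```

Exponential decay: 5.0 * 0.9^4
`param` takes the values: 5.0 → 4.5 → 4.05 → 3.645 → 3.2805

Answer: 3.2805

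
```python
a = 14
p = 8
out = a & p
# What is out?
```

Trace:
`a = 14` → a = 14
`p = 8` → p = 8
`out = a & p` → out = 8
So out = 8

Answer: 8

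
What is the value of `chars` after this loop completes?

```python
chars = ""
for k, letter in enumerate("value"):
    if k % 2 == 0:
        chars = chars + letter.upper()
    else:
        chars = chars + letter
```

Uppercase even positions in 'value'
`chars` takes the values: "" → "V" → "Va" → "VaL" → "VaLu" → "VaLuE"

Answer: "VaLuE"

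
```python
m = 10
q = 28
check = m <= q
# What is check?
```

Trace:
`m = 10` → m = 10
`q = 28` → q = 28
`check = m <= q` → check = True
So check = True

Answer: True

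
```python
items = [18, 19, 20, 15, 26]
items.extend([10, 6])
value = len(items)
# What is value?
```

Trace:
`items = [18, 19, 20, 15, 26]` → items = [18, 19, 20, 15, 26]
`items.extend([10, 6])` → items = [18, 19, 20, 15, 26, 10, 6]
`value = len(items)` → value = 7
So value = 7

Answer: 7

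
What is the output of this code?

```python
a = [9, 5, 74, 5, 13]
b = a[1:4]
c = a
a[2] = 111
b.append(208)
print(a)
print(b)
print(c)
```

Key concept: slice vs alias.
Step by step:
`a = [9, 5, 74, 5, 13]` → a = [9, 5, 74, 5, 13]
`b = a[1:4]` → b = [5, 74, 5]
`c = a` → c = [9, 5, 74, 5, 13] (same object as a)
`a[2] = 111` → a = [9, 5, 111, 5, 13] (same object as c); c = [9, 5, 111, 5, 13] (same object as a)
`b.append(208)` → b = [5, 74, 5, 208]
`print(a)` → prints [9, 5, 111, 5, 13]
`print(b)` → prints [5, 74, 5, 208]
`print(c)` → prints [9, 5, 111, 5, 13]

Answer:
[9, 5, 111, 5, 13]
[5, 74, 5, 208]
[9, 5, 111, 5, 13]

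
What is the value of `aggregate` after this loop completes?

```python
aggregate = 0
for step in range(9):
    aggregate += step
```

Sum of 0 to 8 = 36
`aggregate` takes the values: 0 → 1 → 3 → 6 → 10 → 15 → 21 → 28 → 36

Answer: 36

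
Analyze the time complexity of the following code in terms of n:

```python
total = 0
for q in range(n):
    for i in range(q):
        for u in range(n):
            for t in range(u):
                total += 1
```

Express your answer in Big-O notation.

Each loop level contributes: n × n × n × n. Multiplying the contributions gives O(n^4).

Answer: O(n^4)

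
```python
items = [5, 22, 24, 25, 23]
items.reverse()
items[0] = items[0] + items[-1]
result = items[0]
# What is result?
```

Trace:
`items = [5, 22, 24, 25, 23]` → items = [5, 22, 24, 25, 23]
`items.reverse()` → items = [23, 25, 24, 22, 5]
`items[0] = items[0] + items[-1]` → items = [28, 25, 24, 22, 5]
`result = items[0]` → result = 28
So result = 28

Answer: 28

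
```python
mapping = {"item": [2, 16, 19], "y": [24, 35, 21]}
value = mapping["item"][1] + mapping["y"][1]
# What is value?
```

Trace:
`mapping = {"item": [2, 16, 19], "y": [24, 35, 21]}` → mapping = {'item': [2, 16, 19], 'y': [24, 35, 21]}
`value = mapping["item"][1] + mapping["y"][1]` → value = 51
So value = 51

Answer: 51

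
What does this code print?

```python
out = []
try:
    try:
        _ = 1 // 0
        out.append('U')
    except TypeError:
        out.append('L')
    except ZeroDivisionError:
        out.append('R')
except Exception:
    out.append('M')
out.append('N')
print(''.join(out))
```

Execution trace: 'R' (inner except ZeroDivisionError) → 'N' (after the try/except). Output: RN

Answer: RN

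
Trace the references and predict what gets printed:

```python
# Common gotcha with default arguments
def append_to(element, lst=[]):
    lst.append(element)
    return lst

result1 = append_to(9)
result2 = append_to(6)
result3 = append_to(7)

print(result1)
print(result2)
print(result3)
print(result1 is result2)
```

Key concept: mutable default argument gotcha.
Step by step:
`result1 = append_to(9)` → result1 = [9]
`result2 = append_to(6)` → result1 = [9, 6] (same object as result2); result2 = [9, 6] (same object as result1)
`result3 = append_to(7)` → result1 = [9, 6, 7] (same object as result2, result3); result2 = [9, 6, 7] (same object as result1, result3); result3 = [9, 6, 7] (same object as result1, result2)
`print(result1)` → prints [9, 6, 7]
`print(result2)` → prints [9, 6, 7]
`print(result3)` → prints [9, 6, 7]
`print(result1 is result2)` → prints True

Answer:
[9, 6, 7]
[9, 6, 7]
[9, 6, 7]
True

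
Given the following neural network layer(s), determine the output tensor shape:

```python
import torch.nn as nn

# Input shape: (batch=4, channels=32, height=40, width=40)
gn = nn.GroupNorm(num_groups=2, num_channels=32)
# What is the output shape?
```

Input: (4, 32, 40, 40) -> Output: (4, 32, 40, 40)

Answer: (4, 32, 40, 40)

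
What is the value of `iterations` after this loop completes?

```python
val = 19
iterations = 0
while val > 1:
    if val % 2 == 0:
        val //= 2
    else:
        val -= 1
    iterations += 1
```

Steps to reduce 19 to 1
`iterations` takes the values: 0 → 1 → 2 → 3 → 4 → 5 → 6

Answer: 6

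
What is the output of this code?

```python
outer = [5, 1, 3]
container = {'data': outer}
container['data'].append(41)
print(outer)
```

Key concept: dict holds reference to list.
Step by step:
`outer = [5, 1, 3]` → outer = [5, 1, 3]
`container = {'data': outer}` → container = {'data': [5, 1, 3]}
`container['data'].append(41)` → outer = [5, 1, 3, 41]; container = {'data': [5, 1, 3, 41]}
`print(outer)` → prints [5, 1, 3, 41]

Answer: [5, 1, 3, 41]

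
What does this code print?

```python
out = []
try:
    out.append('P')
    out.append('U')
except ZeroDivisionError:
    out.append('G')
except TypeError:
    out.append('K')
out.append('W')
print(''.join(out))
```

Execution trace: 'P' (try body) → 'U' (try body, no exception) → 'W' (after the try/except). Output: PUW

Answer: PUW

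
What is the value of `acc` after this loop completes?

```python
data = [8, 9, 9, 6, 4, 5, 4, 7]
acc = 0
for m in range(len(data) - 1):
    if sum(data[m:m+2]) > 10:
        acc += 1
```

Count windows with sum > 10
`acc` takes the values: 0 → 1 → 2 → 3 → 4

Answer: 4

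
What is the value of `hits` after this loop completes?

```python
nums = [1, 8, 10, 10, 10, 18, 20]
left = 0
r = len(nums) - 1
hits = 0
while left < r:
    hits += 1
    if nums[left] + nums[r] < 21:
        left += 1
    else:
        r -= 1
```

Steps to find pair summing to 21
`hits` takes the values: 0 → 1 → 2 → 3 → 4 → 5 → 6

Answer: 6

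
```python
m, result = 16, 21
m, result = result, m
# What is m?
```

Trace:
`m, result = 16, 21` → m = 16; result = 21
`m, result = result, m` → m = 21; result = 16
So m = 21

Answer: 21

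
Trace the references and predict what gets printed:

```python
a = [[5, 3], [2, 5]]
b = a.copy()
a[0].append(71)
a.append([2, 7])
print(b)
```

Key concept: shallow copy with nested lists.
Step by step:
`a = [[5, 3], [2, 5]]` → a = [[5, 3], [2, 5]]
`b = a.copy()` → b = [[5, 3], [2, 5]]
`a[0].append(71)` → a = [[5, 3, 71], [2, 5]]; b = [[5, 3, 71], [2, 5]]
`a.append([2, 7])` → a = [[5, 3, 71], [2, 5], [2, 7]]
`print(b)` → prints [[5, 3, 71], [2, 5]]

Answer: [[5, 3, 71], [2, 5]]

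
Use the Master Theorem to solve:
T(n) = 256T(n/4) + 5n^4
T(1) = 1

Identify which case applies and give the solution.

a=256, b=4, f(n)=5n^4. log_4(256) = 4. Since c=4 = 4, Case 2 applies: T(n) = Θ(n^log_b(a) · log n) = O(n^4 log n).

Answer: O(n^4 log n) - Case 2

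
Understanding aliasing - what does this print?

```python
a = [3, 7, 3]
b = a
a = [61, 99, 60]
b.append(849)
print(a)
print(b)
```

Key concept: rebinding vs mutation: a is rebound to a new list, b still points at the original.
Step by step:
`a = [3, 7, 3]` → a = [3, 7, 3]
`b = a` → b = [3, 7, 3] (same object as a)
`a = [61, 99, 60]` → a = [61, 99, 60]
`b.append(849)` → b = [3, 7, 3, 849]
`print(a)` → prints [61, 99, 60]
`print(b)` → prints [3, 7, 3, 849]

Answer:
[61, 99, 60]
[3, 7, 3, 849]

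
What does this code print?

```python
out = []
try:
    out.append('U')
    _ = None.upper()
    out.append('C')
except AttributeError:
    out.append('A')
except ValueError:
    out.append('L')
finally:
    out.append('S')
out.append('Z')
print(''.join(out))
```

Execution trace: 'U' (try body) → 'A' (except AttributeError) → 'S' (finally) → 'Z' (after the try/except). Output: UASZ

Answer: UASZ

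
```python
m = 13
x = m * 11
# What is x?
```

Trace:
`m = 13` → m = 13
`x = m * 11` → x = 143
So x = 143

Answer: 143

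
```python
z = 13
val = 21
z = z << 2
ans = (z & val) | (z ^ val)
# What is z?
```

Trace:
`z = 13` → z = 13
`val = 21` → val = 21
`z = z << 2` → z = 52
`ans = (z & val) | (z ^ val)` → ans = 53
So z = 52

Answer: 52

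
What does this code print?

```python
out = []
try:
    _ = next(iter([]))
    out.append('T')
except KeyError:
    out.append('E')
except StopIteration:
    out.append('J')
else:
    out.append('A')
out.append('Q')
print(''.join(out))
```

Execution trace: 'J' (except StopIteration) → 'Q' (after the try/except). Output: JQ

Answer: JQ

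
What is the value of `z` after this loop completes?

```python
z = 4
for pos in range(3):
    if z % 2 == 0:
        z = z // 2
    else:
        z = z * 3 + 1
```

Collatz-style transformation from 4
`z` takes the values: 4 → 2 → 1 → 4

Answer: 4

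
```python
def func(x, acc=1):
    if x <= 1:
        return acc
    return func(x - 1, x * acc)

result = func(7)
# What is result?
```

Accumulator trace (n, acc): (7, 1) -> (6, 7) -> (5, 42) -> (4, 210) -> (3, 840) -> (2, 2520) -> (1, 5040) -> return 5040

Answer: 5040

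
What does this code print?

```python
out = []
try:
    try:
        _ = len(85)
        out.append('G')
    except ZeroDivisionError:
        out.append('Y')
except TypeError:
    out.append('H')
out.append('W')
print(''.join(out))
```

Execution trace: 'H' (outer except TypeError) → 'W' (after the try/except). Output: HW

Answer: HW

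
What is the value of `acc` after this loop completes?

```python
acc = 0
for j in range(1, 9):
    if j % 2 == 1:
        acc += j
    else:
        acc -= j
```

Add odd, subtract even
`acc` takes the values: 0 → 1 → -1 → 2 → -2 → 3 → -3 → 4 → -4

Answer: -4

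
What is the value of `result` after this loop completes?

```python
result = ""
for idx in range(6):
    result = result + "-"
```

Repeat '-' 6 times
`result` takes the values: "" → "-" → "--" → "---" → "----" → "-----" → "------"

Answer: "------"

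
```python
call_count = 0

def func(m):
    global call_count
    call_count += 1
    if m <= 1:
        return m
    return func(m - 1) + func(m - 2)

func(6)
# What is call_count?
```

Calls(m) = 1 + Calls(m-1) + Calls(m-2); Calls(0)=Calls(1)=1. For m=6 this gives 25.

Answer: 25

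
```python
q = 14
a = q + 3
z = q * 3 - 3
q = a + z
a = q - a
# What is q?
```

Trace:
`q = 14` → q = 14
`a = q + 3` → a = 17
`z = q * 3 - 3` → z = 39
`q = a + z` → q = 56
`a = q - a` → a = 39
So q = 56

Answer: 56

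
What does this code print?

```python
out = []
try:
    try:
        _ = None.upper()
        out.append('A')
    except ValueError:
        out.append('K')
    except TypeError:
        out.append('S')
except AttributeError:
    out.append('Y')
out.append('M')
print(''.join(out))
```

Execution trace: 'Y' (outer except AttributeError) → 'M' (after the try/except). Output: YM

Answer: YM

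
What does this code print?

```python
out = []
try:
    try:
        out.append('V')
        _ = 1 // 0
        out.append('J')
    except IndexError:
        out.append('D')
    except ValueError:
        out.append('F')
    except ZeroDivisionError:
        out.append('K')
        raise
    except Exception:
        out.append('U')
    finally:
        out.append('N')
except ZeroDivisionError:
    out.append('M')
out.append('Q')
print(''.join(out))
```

Execution trace: 'V' (try body) → 'K' (except ZeroDivisionError) → 'N' (finally) → 'M' (outer except ZeroDivisionError) → 'Q' (after the try/except). Output: VKNMQ

Answer: VKNMQ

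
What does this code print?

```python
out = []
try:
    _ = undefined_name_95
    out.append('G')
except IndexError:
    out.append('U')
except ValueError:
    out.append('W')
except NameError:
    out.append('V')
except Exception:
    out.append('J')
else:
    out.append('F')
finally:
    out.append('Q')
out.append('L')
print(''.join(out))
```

Execution trace: 'V' (except NameError) → 'Q' (finally) → 'L' (after the try/except). Output: VQL

Answer: VQL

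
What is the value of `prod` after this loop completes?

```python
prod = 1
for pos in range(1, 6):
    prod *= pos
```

5! = 120
`prod` takes the values: 1 → 2 → 6 → 24 → 120

Answer: 120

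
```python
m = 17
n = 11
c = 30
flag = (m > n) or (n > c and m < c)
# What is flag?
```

Trace:
`m = 17` → m = 17
`n = 11` → n = 11
`c = 30` → c = 30
`flag = (m > n) or (n > c and m < c)` → flag = True
So flag = True

Answer: True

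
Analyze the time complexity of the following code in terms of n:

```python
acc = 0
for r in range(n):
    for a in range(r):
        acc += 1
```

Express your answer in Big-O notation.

Each loop level contributes: n × n. Multiplying the contributions gives O(n^2).

Answer: O(n^2)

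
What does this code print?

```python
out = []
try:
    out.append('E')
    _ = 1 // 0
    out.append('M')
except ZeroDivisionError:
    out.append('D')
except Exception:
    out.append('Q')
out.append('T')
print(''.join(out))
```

Execution trace: 'E' (try body) → 'D' (except ZeroDivisionError) → 'T' (after the try/except). Output: EDT

Answer: EDT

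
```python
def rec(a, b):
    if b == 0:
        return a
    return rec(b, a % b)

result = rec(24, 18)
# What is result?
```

rec(24, 18) -> rec(18, 6) -> rec(6, 0) -> 6

Answer: 6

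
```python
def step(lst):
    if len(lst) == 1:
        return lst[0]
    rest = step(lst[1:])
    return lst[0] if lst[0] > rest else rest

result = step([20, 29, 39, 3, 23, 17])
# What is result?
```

Recursive max over [20, 29, 39, 3, 23, 17] = 39

Answer: 39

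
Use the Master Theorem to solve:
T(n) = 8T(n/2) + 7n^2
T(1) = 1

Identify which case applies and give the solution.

a=8, b=2, f(n)=7n^2. log_2(8) = 3. Since c=2 < 3, Case 1 applies: T(n) = Θ(n^log_b(a)) = O(n^3).

Answer: O(n^3) - Case 1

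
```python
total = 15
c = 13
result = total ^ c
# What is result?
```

Trace:
`total = 15` → total = 15
`c = 13` → c = 13
`result = total ^ c` → result = 2
So result = 2

Answer: 2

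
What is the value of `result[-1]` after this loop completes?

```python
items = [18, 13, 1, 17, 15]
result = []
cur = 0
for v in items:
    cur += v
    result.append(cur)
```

Cumulative sum ends at 64
`result` takes the values: [] → [18] → [18, 31] → [18, 31, 32] → [18, 31, 32, 49] → [18, 31, 32, 49, 64]
So `result[-1]` = 64

Answer: 64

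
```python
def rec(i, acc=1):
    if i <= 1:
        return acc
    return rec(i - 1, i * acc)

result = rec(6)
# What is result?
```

Accumulator trace (n, acc): (6, 1) -> (5, 6) -> (4, 30) -> (3, 120) -> (2, 360) -> (1, 720) -> return 720

Answer: 720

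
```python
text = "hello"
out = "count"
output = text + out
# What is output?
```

Trace:
`text = "hello"` → text = 'hello'
`out = "count"` → out = 'count'
`output = text + out` → output = 'hellocount'
So output = 'hellocount'

Answer: 'hellocount'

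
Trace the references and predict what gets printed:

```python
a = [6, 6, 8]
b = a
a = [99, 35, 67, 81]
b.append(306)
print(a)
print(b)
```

Key concept: rebinding vs mutation: a is rebound to a new list, b still points at the original.
Step by step:
`a = [6, 6, 8]` → a = [6, 6, 8]
`b = a` → b = [6, 6, 8] (same object as a)
`a = [99, 35, 67, 81]` → a = [99, 35, 67, 81]
`b.append(306)` → b = [6, 6, 8, 306]
`print(a)` → prints [99, 35, 67, 81]
`print(b)` → prints [6, 6, 8, 306]

Answer:
[99, 35, 67, 81]
[6, 6, 8, 306]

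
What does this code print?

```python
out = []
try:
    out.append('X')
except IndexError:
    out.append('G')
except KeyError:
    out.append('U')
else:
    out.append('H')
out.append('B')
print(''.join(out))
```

Execution trace: 'X' (try body, no exception) → 'H' (else) → 'B' (after the try/except). Output: XHB

Answer: XHB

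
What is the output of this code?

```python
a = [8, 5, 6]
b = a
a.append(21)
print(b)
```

Key concept: basic list aliasing.
Step by step:
`a = [8, 5, 6]` → a = [8, 5, 6]
`b = a` → b = [8, 5, 6] (same object as a)
`a.append(21)` → a = [8, 5, 6, 21] (same object as b); b = [8, 5, 6, 21] (same object as a)
`print(b)` → prints [8, 5, 6, 21]

Answer: [8, 5, 6, 21]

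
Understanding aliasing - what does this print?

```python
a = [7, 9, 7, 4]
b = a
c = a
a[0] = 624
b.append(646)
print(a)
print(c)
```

Key concept: multiple aliases.
Step by step:
`a = [7, 9, 7, 4]` → a = [7, 9, 7, 4]
`b = a` → b = [7, 9, 7, 4] (same object as a)
`c = a` → c = [7, 9, 7, 4] (same object as a, b)
`a[0] = 624` → a = [624, 9, 7, 4] (same object as b, c); b = [624, 9, 7, 4] (same object as a, c); c = [624, 9, 7, 4] (same object as a, b)
`b.append(646)` → a = [624, 9, 7, 4, 646] (same object as b, c); b = [624, 9, 7, 4, 646] (same object as a, c); c = [624, 9, 7, 4, 646] (same object as a, b)
`print(a)` → prints [624, 9, 7, 4, 646]
`print(c)` → prints [624, 9, 7, 4, 646]

Answer:
[624, 9, 7, 4, 646]
[624, 9, 7, 4, 646]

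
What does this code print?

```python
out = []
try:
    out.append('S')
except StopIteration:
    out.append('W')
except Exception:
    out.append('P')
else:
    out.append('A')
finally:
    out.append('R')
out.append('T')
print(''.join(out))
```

Execution trace: 'S' (try body, no exception) → 'A' (else) → 'R' (finally) → 'T' (after the try/except). Output: SART

Answer: SART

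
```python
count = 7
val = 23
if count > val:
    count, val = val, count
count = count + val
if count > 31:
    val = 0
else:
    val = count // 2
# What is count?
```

Trace:
`count = 7` → count = 7
`val = 23` → val = 23
`if count > val: ...` → count > val is False → no variable changes
`count = count + val` → count = 30
`if count > 31: ...` → count > 31 is False, take else branch → val = 15
So count = 30

Answer: 30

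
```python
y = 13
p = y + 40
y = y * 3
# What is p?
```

Trace:
`y = 13` → y = 13
`p = y + 40` → p = 53
`y = y * 3` → y = 39
So p = 53

Answer: 53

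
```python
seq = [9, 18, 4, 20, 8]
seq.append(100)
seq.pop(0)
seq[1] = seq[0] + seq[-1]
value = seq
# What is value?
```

Trace:
`seq = [9, 18, 4, 20, 8]` → seq = [9, 18, 4, 20, 8]
`seq.append(100)` → seq = [9, 18, 4, 20, 8, 100]
`seq.pop(0)` → seq = [18, 4, 20, 8, 100]
`seq[1] = seq[0] + seq[-1]` → seq = [18, 118, 20, 8, 100]
`value = seq` → value = [18, 118, 20, 8, 100]
So value = [18, 118, 20, 8, 100]

Answer: [18, 118, 20, 8, 100]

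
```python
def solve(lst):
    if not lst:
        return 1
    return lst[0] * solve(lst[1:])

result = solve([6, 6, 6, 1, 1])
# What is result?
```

Product over [6, 6, 6, 1, 1] = 6 * 6 * 6 * 1 * 1 = 216

Answer: 216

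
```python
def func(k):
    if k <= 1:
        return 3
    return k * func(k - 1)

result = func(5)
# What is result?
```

func(5) = 5 * 4 * 3 * 2 * 3 = 360

Answer: 360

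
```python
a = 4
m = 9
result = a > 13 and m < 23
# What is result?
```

Trace:
`a = 4` → a = 4
`m = 9` → m = 9
`result = a > 13 and m < 23` → result = False
So result = False

Answer: False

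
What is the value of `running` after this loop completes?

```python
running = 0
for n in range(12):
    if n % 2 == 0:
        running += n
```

Sum of even numbers 0 to 11
`running` takes the values: 0 → 2 → 6 → 12 → 20 → 30

Answer: 30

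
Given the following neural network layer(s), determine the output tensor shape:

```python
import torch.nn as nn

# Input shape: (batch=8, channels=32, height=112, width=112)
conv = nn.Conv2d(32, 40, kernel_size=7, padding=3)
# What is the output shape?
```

Input: (8, 32, 112, 112) -> Output: (8, 40, 112, 112)

Answer: (8, 40, 112, 112)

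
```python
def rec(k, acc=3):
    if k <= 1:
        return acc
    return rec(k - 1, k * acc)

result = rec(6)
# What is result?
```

Accumulator trace (n, acc): (6, 3) -> (5, 18) -> (4, 90) -> (3, 360) -> (2, 1080) -> (1, 2160) -> return 2160

Answer: 2160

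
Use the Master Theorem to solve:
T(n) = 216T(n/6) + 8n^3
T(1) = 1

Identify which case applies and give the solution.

a=216, b=6, f(n)=8n^3. log_6(216) = 3. Since c=3 = 3, Case 2 applies: T(n) = Θ(n^log_b(a) · log n) = O(n^3 log n).

Answer: O(n^3 log n) - Case 2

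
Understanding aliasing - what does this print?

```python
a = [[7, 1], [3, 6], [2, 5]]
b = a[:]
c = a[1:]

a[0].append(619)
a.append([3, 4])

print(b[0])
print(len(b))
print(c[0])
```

Key concept: slice with nested mutation.
Step by step:
`a = [[7, 1], [3, 6], [2, 5]]` → a = [[7, 1], [3, 6], [2, 5]]
`b = a[:]` → b = [[7, 1], [3, 6], [2, 5]]
`c = a[1:]` → c = [[3, 6], [2, 5]]
`a[0].append(619)` → a = [[7, 1, 619], [3, 6], [2, 5]]; b = [[7, 1, 619], [3, 6], [2, 5]]
`a.append([3, 4])` → a = [[7, 1, 619], [3, 6], [2, 5], [3, 4]]
`print(b[0])` → prints [7, 1, 619]
`print(len(b))` → prints 3
`print(c[0])` → prints [3, 6]

Answer:
[7, 1, 619]
3
[3, 6]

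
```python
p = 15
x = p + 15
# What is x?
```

Trace:
`p = 15` → p = 15
`x = p + 15` → x = 30
So x = 30

Answer: 30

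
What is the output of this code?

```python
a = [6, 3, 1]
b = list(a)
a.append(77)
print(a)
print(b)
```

Key concept: list() constructor creates copy.
Step by step:
`a = [6, 3, 1]` → a = [6, 3, 1]
`b = list(a)` → b = [6, 3, 1]
`a.append(77)` → a = [6, 3, 1, 77]
`print(a)` → prints [6, 3, 1, 77]
`print(b)` → prints [6, 3, 1]

Answer:
[6, 3, 1, 77]
[6, 3, 1]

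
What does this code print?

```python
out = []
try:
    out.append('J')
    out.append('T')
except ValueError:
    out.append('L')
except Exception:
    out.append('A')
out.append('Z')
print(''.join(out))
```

Execution trace: 'J' (try body) → 'T' (try body, no exception) → 'Z' (after the try/except). Output: JTZ

Answer: JTZ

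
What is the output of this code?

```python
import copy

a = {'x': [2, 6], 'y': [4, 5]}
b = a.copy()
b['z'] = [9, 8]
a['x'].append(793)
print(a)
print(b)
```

Key concept: shallow copy of dict with mutable values.
Step by step:
`a = {'x': [2, 6], 'y': [4, 5]}` → a = {'x': [2, 6], 'y': [4, 5]}
`b = a.copy()` → b = {'x': [2, 6], 'y': [4, 5]}
`b['z'] = [9, 8]` → b = {'x': [2, 6], 'y': [4, 5], 'z': [9, 8]}
`a['x'].append(793)` → a = {'x': [2, 6, 793], 'y': [4, 5]}; b = {'x': [2, 6, 793], 'y': [4, 5], 'z': [9, 8]}
`print(a)` → prints {'x': [2, 6, 793], 'y': [4, 5]}
`print(b)` → prints {'x': [2, 6, 793], 'y': [4, 5], 'z': [9, 8]}

Answer:
{'x': [2, 6, 793], 'y': [4, 5]}
{'x': [2, 6, 793], 'y': [4, 5], 'z': [9, 8]}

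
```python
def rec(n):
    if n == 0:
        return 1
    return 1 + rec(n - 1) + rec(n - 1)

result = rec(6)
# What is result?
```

rec(n) = 1 + 2·rec(n-1), rec(0)=1. Closed form: (1+1)·2^6 - 1 = 127.

Answer: 127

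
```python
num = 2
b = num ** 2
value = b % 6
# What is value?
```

Trace:
`num = 2` → num = 2
`b = num ** 2` → b = 4
`value = b % 6` → value = 4
So value = 4

Answer: 4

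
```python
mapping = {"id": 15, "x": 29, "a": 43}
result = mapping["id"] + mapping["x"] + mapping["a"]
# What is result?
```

Trace:
`mapping = {"id": 15, "x": 29, "a": 43}` → mapping = {'id': 15, 'x': 29, 'a': 43}
`result = mapping["id"] + mapping["x"] + mapping["a"]` → result = 87
So result = 87

Answer: 87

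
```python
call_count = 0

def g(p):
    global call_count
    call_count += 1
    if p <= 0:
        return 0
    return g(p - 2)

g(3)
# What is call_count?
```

Linear recursion stepping by 2: 3 calls from p=3 down to ≤0.

Answer: 3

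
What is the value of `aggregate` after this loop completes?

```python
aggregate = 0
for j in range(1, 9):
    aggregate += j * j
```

Sum of squares 1² to 8² = 204
`aggregate` takes the values: 0 → 1 → 5 → 14 → 30 → 55 → 91 → 140 → 204

Answer: 204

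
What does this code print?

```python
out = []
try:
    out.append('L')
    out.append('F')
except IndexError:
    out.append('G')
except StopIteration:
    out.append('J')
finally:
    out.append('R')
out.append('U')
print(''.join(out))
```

Execution trace: 'L' (try body) → 'F' (try body, no exception) → 'R' (finally) → 'U' (after the try/except). Output: LFRU

Answer: LFRU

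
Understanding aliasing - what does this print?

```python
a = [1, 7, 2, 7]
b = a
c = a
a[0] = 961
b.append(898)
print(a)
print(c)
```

Key concept: multiple aliases.
Step by step:
`a = [1, 7, 2, 7]` → a = [1, 7, 2, 7]
`b = a` → b = [1, 7, 2, 7] (same object as a)
`c = a` → c = [1, 7, 2, 7] (same object as a, b)
`a[0] = 961` → a = [961, 7, 2, 7] (same object as b, c); b = [961, 7, 2, 7] (same object as a, c); c = [961, 7, 2, 7] (same object as a, b)
`b.append(898)` → a = [961, 7, 2, 7, 898] (same object as b, c); b = [961, 7, 2, 7, 898] (same object as a, c); c = [961, 7, 2, 7, 898] (same object as a, b)
`print(a)` → prints [961, 7, 2, 7, 898]
`print(c)` → prints [961, 7, 2, 7, 898]

Answer:
[961, 7, 2, 7, 898]
[961, 7, 2, 7, 898]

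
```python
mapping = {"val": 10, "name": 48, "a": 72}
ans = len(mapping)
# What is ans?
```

Trace:
`mapping = {"val": 10, "name": 48, "a": 72}` → mapping = {'val': 10, 'name': 48, 'a': 72}
`ans = len(mapping)` → ans = 3
So ans = 3

Answer: 3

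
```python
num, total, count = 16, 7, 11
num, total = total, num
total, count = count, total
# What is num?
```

Trace:
`num, total, count = 16, 7, 11` → num = 16; total = 7; count = 11
`num, total = total, num` → num = 7; total = 16
`total, count = count, total` → total = 11; count = 16
So num = 7

Answer: 7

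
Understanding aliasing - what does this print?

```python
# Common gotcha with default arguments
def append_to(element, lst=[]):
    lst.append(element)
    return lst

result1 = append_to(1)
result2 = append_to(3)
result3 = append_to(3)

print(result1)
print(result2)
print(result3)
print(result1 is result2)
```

Key concept: mutable default argument gotcha.
Step by step:
`result1 = append_to(1)` → result1 = [1]
`result2 = append_to(3)` → result1 = [1, 3] (same object as result2); result2 = [1, 3] (same object as result1)
`result3 = append_to(3)` → result1 = [1, 3, 3] (same object as result2, result3); result2 = [1, 3, 3] (same object as result1, result3); result3 = [1, 3, 3] (same object as result1, result2)
`print(result1)` → prints [1, 3, 3]
`print(result2)` → prints [1, 3, 3]
`print(result3)` → prints [1, 3, 3]
`print(result1 is result2)` → prints True

Answer:
[1, 3, 3]
[1, 3, 3]
[1, 3, 3]
True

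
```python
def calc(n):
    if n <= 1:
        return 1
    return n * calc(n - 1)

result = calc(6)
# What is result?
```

calc(6) = 6 * 5 * 4 * 3 * 2 * 1 = 720

Answer: 720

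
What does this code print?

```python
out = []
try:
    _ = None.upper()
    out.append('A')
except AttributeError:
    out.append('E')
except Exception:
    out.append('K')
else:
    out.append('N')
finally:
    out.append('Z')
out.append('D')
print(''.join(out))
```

Execution trace: 'E' (except AttributeError) → 'Z' (finally) → 'D' (after the try/except). Output: EZD

Answer: EZD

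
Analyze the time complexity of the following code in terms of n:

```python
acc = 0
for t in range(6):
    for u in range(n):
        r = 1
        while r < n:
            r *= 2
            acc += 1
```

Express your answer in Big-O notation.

Each loop level contributes: 1 × n × log n. Multiplying the contributions gives O(n log n).

Answer: O(n log n)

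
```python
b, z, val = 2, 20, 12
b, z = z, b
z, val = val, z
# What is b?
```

Trace:
`b, z, val = 2, 20, 12` → b = 2; z = 20; val = 12
`b, z = z, b` → b = 20; z = 2
`z, val = val, z` → z = 12; val = 2
So b = 20

Answer: 20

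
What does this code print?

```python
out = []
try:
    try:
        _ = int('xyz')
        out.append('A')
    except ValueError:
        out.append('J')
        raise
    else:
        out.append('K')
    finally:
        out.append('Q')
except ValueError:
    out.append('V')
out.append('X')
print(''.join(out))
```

Execution trace: 'J' (inner except ValueError) → 'Q' (inner finally) → 'V' (outer except ValueError) → 'X' (after the try/except). Output: JQVX

Answer: JQVX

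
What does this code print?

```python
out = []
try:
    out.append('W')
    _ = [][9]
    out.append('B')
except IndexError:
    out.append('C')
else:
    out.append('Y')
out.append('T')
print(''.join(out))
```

Execution trace: 'W' (try body) → 'C' (except IndexError) → 'T' (after the try/except). Output: WCT

Answer: WCT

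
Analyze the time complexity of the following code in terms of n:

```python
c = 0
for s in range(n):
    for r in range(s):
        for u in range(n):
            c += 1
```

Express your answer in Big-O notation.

Each loop level contributes: n × n × n. Multiplying the contributions gives O(n^3).

Answer: O(n^3)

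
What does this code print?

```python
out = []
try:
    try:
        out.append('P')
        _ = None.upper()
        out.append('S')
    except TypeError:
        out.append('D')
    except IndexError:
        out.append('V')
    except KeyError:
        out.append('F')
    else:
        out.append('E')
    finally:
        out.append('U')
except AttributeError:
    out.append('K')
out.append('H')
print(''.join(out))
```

Execution trace: 'P' (try body) → 'U' (finally) → 'K' (outer except AttributeError) → 'H' (after the try/except). Output: PUKH

Answer: PUKH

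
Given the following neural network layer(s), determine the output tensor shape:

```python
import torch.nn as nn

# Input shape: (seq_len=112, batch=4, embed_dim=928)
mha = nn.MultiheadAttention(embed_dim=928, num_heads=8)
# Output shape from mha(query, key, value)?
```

Input: (112, 4, 928) -> Output: (112, 4, 928)

Answer: (112, 4, 928)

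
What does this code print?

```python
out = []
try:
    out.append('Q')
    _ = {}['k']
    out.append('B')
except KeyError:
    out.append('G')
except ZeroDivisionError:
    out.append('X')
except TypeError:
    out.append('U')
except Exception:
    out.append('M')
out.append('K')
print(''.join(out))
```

Execution trace: 'Q' (try body) → 'G' (except KeyError) → 'K' (after the try/except). Output: QGK

Answer: QGK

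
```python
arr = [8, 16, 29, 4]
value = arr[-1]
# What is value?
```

Trace:
`arr = [8, 16, 29, 4]` → arr = [8, 16, 29, 4]
`value = arr[-1]` → value = 4
So value = 4

Answer: 4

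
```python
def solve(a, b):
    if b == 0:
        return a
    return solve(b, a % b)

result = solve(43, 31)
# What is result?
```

solve(43, 31) -> solve(31, 12) -> solve(12, 7) -> solve(7, 5) -> solve(5, 2) -> solve(2, 1) -> solve(1, 0) -> 1

Answer: 1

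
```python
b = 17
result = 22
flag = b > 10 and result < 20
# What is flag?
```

Trace:
`b = 17` → b = 17
`result = 22` → result = 22
`flag = b > 10 and result < 20` → flag = False
So flag = False

Answer: False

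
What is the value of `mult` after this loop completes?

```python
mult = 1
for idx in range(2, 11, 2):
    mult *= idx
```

Product of even numbers 2 to 10
`mult` takes the values: 1 → 2 → 8 → 48 → 384 → 3840

Answer: 3840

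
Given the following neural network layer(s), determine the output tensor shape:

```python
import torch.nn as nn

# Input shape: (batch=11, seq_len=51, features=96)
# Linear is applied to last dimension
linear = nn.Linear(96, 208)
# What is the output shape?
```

Input: (11, 51, 96) -> Output: (11, 51, 208)

Answer: (11, 51, 208)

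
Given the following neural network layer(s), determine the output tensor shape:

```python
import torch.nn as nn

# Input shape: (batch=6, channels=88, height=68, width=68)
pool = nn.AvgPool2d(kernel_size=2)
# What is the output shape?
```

Input: (6, 88, 68, 68) -> Output: (6, 88, 34, 34)

Answer: (6, 88, 34, 34)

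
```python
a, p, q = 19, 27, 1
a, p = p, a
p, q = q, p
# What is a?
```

Trace:
`a, p, q = 19, 27, 1` → a = 19; p = 27; q = 1
`a, p = p, a` → a = 27; p = 19
`p, q = q, p` → p = 1; q = 19
So a = 27

Answer: 27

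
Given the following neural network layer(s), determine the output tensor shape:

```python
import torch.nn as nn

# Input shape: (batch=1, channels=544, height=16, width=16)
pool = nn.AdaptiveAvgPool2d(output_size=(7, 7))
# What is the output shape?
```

Input: (1, 544, 16, 16) -> Output: (1, 544, 7, 7)

Answer: (1, 544, 7, 7)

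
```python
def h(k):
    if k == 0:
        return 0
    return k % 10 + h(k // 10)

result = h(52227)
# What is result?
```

Sum of digits of 52227: 7 + 2 + 2 + 2 + 5 = 18

Answer: 18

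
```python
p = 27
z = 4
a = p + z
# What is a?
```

Trace:
`p = 27` → p = 27
`z = 4` → z = 4
`a = p + z` → a = 31
So a = 31

Answer: 31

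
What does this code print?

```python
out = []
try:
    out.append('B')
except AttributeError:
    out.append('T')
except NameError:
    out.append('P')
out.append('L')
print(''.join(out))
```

Execution trace: 'B' (try body, no exception) → 'L' (after the try/except). Output: BL

Answer: BL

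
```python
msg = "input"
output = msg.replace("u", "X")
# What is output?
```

Trace:
`msg = "input"` → msg = 'input'
`output = msg.replace("u", "X")` → output = 'inpXt'
So output = 'inpXt'

Answer: 'inpXt'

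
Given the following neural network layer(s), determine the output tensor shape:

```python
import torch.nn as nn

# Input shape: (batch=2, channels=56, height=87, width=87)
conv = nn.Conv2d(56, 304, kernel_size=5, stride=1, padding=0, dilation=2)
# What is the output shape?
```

Input: (2, 56, 87, 87) -> Output: (2, 304, 79, 79)

Answer: (2, 304, 79, 79)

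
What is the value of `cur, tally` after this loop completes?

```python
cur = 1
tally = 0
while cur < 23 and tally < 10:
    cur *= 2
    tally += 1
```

Double until >= 23 or 10 iterations
`cur, tally` takes the values: (1, 0) → (2, 0) → (2, 1) → (4, 1) → (4, 2) → (8, 2) → (8, 3) → (16, 3) → (16, 4) → (32, 4) → (32, 5)

Answer: 32, 5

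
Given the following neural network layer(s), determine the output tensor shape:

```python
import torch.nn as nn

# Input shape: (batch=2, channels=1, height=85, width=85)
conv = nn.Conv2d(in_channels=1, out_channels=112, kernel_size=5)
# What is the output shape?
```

Input: (2, 1, 85, 85) -> Output: (2, 112, 81, 81)

Answer: (2, 112, 81, 81)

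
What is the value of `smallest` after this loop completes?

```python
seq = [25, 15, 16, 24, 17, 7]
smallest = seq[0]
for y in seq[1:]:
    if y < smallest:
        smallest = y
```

Minimum of [25, 15, 16, 24, 17, 7]
`smallest` takes the values: 25 → 15 → 7

Answer: 7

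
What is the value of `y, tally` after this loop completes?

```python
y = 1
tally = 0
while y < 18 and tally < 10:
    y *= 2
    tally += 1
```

Double until >= 18 or 10 iterations
`y, tally` takes the values: (1, 0) → (2, 0) → (2, 1) → (4, 1) → (4, 2) → (8, 2) → (8, 3) → (16, 3) → (16, 4) → (32, 4) → (32, 5)

Answer: 32, 5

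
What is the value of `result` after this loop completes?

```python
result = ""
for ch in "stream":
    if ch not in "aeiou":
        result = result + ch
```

Remove vowels from 'stream'
`result` takes the values: "" → "s" → "st" → "str" → "strm"

Answer: "strm"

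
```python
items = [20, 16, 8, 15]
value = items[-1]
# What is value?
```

Trace:
`items = [20, 16, 8, 15]` → items = [20, 16, 8, 15]
`value = items[-1]` → value = 15
So value = 15

Answer: 15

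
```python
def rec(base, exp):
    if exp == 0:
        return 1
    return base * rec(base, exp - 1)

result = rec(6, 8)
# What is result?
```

rec(6, 8) = 6 * 6 * 6 * 6 * 6 * 6 * 6 * 6 = 1679616

Answer: 1679616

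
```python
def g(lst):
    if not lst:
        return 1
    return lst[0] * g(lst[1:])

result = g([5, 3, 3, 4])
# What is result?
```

Product over [5, 3, 3, 4] = 5 * 3 * 3 * 4 = 180

Answer: 180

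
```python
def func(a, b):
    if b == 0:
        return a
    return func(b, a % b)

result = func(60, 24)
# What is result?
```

func(60, 24) -> func(24, 12) -> func(12, 0) -> 12

Answer: 12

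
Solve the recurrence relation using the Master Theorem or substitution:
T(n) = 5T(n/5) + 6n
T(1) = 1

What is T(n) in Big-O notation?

By Master Theorem: a=5, b=5, f(n)=6n. Since log_5(5) = 1 and f(n) = Θ(n^1), Case 2 applies. T(n) = O(n log n).

Answer: O(n log n)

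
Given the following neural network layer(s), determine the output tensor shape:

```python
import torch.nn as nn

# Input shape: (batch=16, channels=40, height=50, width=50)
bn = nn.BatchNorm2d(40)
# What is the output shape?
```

Input: (16, 40, 50, 50) -> Output: (16, 40, 50, 50)

Answer: (16, 40, 50, 50)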